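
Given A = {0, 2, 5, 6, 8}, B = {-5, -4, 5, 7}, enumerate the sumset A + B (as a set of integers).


A + B = {a + b : a ∈ A, b ∈ B}.
Enumerate all |A|·|B| = 5·4 = 20 pairs (a, b) and collect distinct sums.
a = 0: 0+-5=-5, 0+-4=-4, 0+5=5, 0+7=7
a = 2: 2+-5=-3, 2+-4=-2, 2+5=7, 2+7=9
a = 5: 5+-5=0, 5+-4=1, 5+5=10, 5+7=12
a = 6: 6+-5=1, 6+-4=2, 6+5=11, 6+7=13
a = 8: 8+-5=3, 8+-4=4, 8+5=13, 8+7=15
Collecting distinct sums: A + B = {-5, -4, -3, -2, 0, 1, 2, 3, 4, 5, 7, 9, 10, 11, 12, 13, 15}
|A + B| = 17

A + B = {-5, -4, -3, -2, 0, 1, 2, 3, 4, 5, 7, 9, 10, 11, 12, 13, 15}


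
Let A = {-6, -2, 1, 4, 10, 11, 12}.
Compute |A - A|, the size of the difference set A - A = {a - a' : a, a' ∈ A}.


A - A = {a - a' : a, a' ∈ A}; |A| = 7.
Bounds: 2|A|-1 ≤ |A - A| ≤ |A|² - |A| + 1, i.e. 13 ≤ |A - A| ≤ 43.
Note: 0 ∈ A - A always (from a - a). The set is symmetric: if d ∈ A - A then -d ∈ A - A.
Enumerate nonzero differences d = a - a' with a > a' (then include -d):
Positive differences: {1, 2, 3, 4, 6, 7, 8, 9, 10, 11, 12, 13, 14, 16, 17, 18}
Full difference set: {0} ∪ (positive diffs) ∪ (negative diffs).
|A - A| = 1 + 2·16 = 33 (matches direct enumeration: 33).

|A - A| = 33


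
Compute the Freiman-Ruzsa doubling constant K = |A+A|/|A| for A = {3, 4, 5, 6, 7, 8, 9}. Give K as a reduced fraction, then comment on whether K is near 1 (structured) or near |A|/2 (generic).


|A| = 7.
Compute A + A by enumerating all 49 pairs.
A + A = {6, 7, 8, 9, 10, 11, 12, 13, 14, 15, 16, 17, 18}, so |A + A| = 13.
K = |A + A| / |A| = 13/7 (already in lowest terms) ≈ 1.8571.
Reference: AP of size 7 gives K = 13/7 ≈ 1.8571; a fully generic set of size 7 gives K ≈ 4.0000.

|A| = 7, |A + A| = 13, K = 13/7.


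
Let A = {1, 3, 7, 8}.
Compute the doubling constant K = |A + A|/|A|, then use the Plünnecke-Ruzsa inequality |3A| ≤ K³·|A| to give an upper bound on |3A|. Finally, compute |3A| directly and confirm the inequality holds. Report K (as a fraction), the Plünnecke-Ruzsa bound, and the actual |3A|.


|A| = 4.
Step 1: Compute A + A by enumerating all 16 pairs.
A + A = {2, 4, 6, 8, 9, 10, 11, 14, 15, 16}, so |A + A| = 10.
Step 2: Doubling constant K = |A + A|/|A| = 10/4 = 10/4 ≈ 2.5000.
Step 3: Plünnecke-Ruzsa gives |3A| ≤ K³·|A| = (2.5000)³ · 4 ≈ 62.5000.
Step 4: Compute 3A = A + A + A directly by enumerating all triples (a,b,c) ∈ A³; |3A| = 18.
Step 5: Check 18 ≤ 62.5000? Yes ✓.

K = 10/4, Plünnecke-Ruzsa bound K³|A| ≈ 62.5000, |3A| = 18, inequality holds.


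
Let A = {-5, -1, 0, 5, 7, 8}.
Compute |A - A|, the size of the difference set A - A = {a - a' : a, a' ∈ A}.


A - A = {a - a' : a, a' ∈ A}; |A| = 6.
Bounds: 2|A|-1 ≤ |A - A| ≤ |A|² - |A| + 1, i.e. 11 ≤ |A - A| ≤ 31.
Note: 0 ∈ A - A always (from a - a). The set is symmetric: if d ∈ A - A then -d ∈ A - A.
Enumerate nonzero differences d = a - a' with a > a' (then include -d):
Positive differences: {1, 2, 3, 4, 5, 6, 7, 8, 9, 10, 12, 13}
Full difference set: {0} ∪ (positive diffs) ∪ (negative diffs).
|A - A| = 1 + 2·12 = 25 (matches direct enumeration: 25).

|A - A| = 25


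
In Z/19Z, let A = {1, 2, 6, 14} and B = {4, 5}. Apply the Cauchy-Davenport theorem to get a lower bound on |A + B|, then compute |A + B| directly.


Cauchy-Davenport: |A + B| ≥ min(p, |A| + |B| - 1) for A, B nonempty in Z/pZ.
|A| = 4, |B| = 2, p = 19.
CD lower bound = min(19, 4 + 2 - 1) = min(19, 5) = 5.
Compute A + B mod 19 directly:
a = 1: 1+4=5, 1+5=6
a = 2: 2+4=6, 2+5=7
a = 6: 6+4=10, 6+5=11
a = 14: 14+4=18, 14+5=0
A + B = {0, 5, 6, 7, 10, 11, 18}, so |A + B| = 7.
Verify: 7 ≥ 5? Yes ✓.

CD lower bound = 5, actual |A + B| = 7.


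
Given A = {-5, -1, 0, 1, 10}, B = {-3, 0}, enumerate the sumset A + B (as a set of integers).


A + B = {a + b : a ∈ A, b ∈ B}.
Enumerate all |A|·|B| = 5·2 = 10 pairs (a, b) and collect distinct sums.
a = -5: -5+-3=-8, -5+0=-5
a = -1: -1+-3=-4, -1+0=-1
a = 0: 0+-3=-3, 0+0=0
a = 1: 1+-3=-2, 1+0=1
a = 10: 10+-3=7, 10+0=10
Collecting distinct sums: A + B = {-8, -5, -4, -3, -2, -1, 0, 1, 7, 10}
|A + B| = 10

A + B = {-8, -5, -4, -3, -2, -1, 0, 1, 7, 10}


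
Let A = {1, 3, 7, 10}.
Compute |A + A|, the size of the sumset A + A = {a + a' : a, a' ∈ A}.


A + A = {a + a' : a, a' ∈ A}; |A| = 4.
General bounds: 2|A| - 1 ≤ |A + A| ≤ |A|(|A|+1)/2, i.e. 7 ≤ |A + A| ≤ 10.
Lower bound 2|A|-1 is attained iff A is an arithmetic progression.
Enumerate sums a + a' for a ≤ a' (symmetric, so this suffices):
a = 1: 1+1=2, 1+3=4, 1+7=8, 1+10=11
a = 3: 3+3=6, 3+7=10, 3+10=13
a = 7: 7+7=14, 7+10=17
a = 10: 10+10=20
Distinct sums: {2, 4, 6, 8, 10, 11, 13, 14, 17, 20}
|A + A| = 10

|A + A| = 10


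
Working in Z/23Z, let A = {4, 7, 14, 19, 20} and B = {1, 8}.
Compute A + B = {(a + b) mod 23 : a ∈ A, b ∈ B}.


Work in Z/23Z: reduce every sum a + b modulo 23.
Enumerate all 10 pairs:
a = 4: 4+1=5, 4+8=12
a = 7: 7+1=8, 7+8=15
a = 14: 14+1=15, 14+8=22
a = 19: 19+1=20, 19+8=4
a = 20: 20+1=21, 20+8=5
Distinct residues collected: {4, 5, 8, 12, 15, 20, 21, 22}
|A + B| = 8 (out of 23 total residues).

A + B = {4, 5, 8, 12, 15, 20, 21, 22}


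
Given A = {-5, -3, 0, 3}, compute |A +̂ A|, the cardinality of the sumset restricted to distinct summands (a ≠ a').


Restricted sumset: A +̂ A = {a + a' : a ∈ A, a' ∈ A, a ≠ a'}.
Equivalently, take A + A and drop any sum 2a that is achievable ONLY as a + a for a ∈ A (i.e. sums representable only with equal summands).
Enumerate pairs (a, a') with a < a' (symmetric, so each unordered pair gives one sum; this covers all a ≠ a'):
  -5 + -3 = -8
  -5 + 0 = -5
  -5 + 3 = -2
  -3 + 0 = -3
  -3 + 3 = 0
  0 + 3 = 3
Collected distinct sums: {-8, -5, -3, -2, 0, 3}
|A +̂ A| = 6
(Reference bound: |A +̂ A| ≥ 2|A| - 3 for |A| ≥ 2, with |A| = 4 giving ≥ 5.)

|A +̂ A| = 6


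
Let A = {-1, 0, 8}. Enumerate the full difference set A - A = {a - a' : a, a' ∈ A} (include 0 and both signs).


A - A = {a - a' : a, a' ∈ A}.
Compute a - a' for each ordered pair (a, a'):
a = -1: -1--1=0, -1-0=-1, -1-8=-9
a = 0: 0--1=1, 0-0=0, 0-8=-8
a = 8: 8--1=9, 8-0=8, 8-8=0
Collecting distinct values (and noting 0 appears from a-a):
A - A = {-9, -8, -1, 0, 1, 8, 9}
|A - A| = 7

A - A = {-9, -8, -1, 0, 1, 8, 9}


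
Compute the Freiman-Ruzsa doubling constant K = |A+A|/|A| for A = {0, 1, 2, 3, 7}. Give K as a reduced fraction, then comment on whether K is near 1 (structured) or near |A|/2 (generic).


|A| = 5.
Compute A + A by enumerating all 25 pairs.
A + A = {0, 1, 2, 3, 4, 5, 6, 7, 8, 9, 10, 14}, so |A + A| = 12.
K = |A + A| / |A| = 12/5 (already in lowest terms) ≈ 2.4000.
Reference: AP of size 5 gives K = 9/5 ≈ 1.8000; a fully generic set of size 5 gives K ≈ 3.0000.

|A| = 5, |A + A| = 12, K = 12/5.


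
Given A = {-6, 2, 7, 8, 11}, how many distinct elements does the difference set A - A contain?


A - A = {a - a' : a, a' ∈ A}; |A| = 5.
Bounds: 2|A|-1 ≤ |A - A| ≤ |A|² - |A| + 1, i.e. 9 ≤ |A - A| ≤ 21.
Note: 0 ∈ A - A always (from a - a). The set is symmetric: if d ∈ A - A then -d ∈ A - A.
Enumerate nonzero differences d = a - a' with a > a' (then include -d):
Positive differences: {1, 3, 4, 5, 6, 8, 9, 13, 14, 17}
Full difference set: {0} ∪ (positive diffs) ∪ (negative diffs).
|A - A| = 1 + 2·10 = 21 (matches direct enumeration: 21).

|A - A| = 21


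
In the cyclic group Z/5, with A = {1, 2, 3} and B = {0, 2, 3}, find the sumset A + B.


Work in Z/5Z: reduce every sum a + b modulo 5.
Enumerate all 9 pairs:
a = 1: 1+0=1, 1+2=3, 1+3=4
a = 2: 2+0=2, 2+2=4, 2+3=0
a = 3: 3+0=3, 3+2=0, 3+3=1
Distinct residues collected: {0, 1, 2, 3, 4}
|A + B| = 5 (out of 5 total residues).

A + B = {0, 1, 2, 3, 4}


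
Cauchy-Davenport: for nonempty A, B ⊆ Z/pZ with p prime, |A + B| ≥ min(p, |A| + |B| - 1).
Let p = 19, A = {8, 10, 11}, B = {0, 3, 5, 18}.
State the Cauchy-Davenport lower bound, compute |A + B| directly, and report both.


Cauchy-Davenport: |A + B| ≥ min(p, |A| + |B| - 1) for A, B nonempty in Z/pZ.
|A| = 3, |B| = 4, p = 19.
CD lower bound = min(19, 3 + 4 - 1) = min(19, 6) = 6.
Compute A + B mod 19 directly:
a = 8: 8+0=8, 8+3=11, 8+5=13, 8+18=7
a = 10: 10+0=10, 10+3=13, 10+5=15, 10+18=9
a = 11: 11+0=11, 11+3=14, 11+5=16, 11+18=10
A + B = {7, 8, 9, 10, 11, 13, 14, 15, 16}, so |A + B| = 9.
Verify: 9 ≥ 6? Yes ✓.

CD lower bound = 6, actual |A + B| = 9.


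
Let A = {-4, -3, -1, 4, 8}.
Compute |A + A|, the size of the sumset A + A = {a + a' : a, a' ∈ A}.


A + A = {a + a' : a, a' ∈ A}; |A| = 5.
General bounds: 2|A| - 1 ≤ |A + A| ≤ |A|(|A|+1)/2, i.e. 9 ≤ |A + A| ≤ 15.
Lower bound 2|A|-1 is attained iff A is an arithmetic progression.
Enumerate sums a + a' for a ≤ a' (symmetric, so this suffices):
a = -4: -4+-4=-8, -4+-3=-7, -4+-1=-5, -4+4=0, -4+8=4
a = -3: -3+-3=-6, -3+-1=-4, -3+4=1, -3+8=5
a = -1: -1+-1=-2, -1+4=3, -1+8=7
a = 4: 4+4=8, 4+8=12
a = 8: 8+8=16
Distinct sums: {-8, -7, -6, -5, -4, -2, 0, 1, 3, 4, 5, 7, 8, 12, 16}
|A + A| = 15

|A + A| = 15


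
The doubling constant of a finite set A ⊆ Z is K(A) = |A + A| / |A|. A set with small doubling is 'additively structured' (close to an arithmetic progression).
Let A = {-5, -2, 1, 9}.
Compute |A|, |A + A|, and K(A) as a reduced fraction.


|A| = 4.
Compute A + A by enumerating all 16 pairs.
A + A = {-10, -7, -4, -1, 2, 4, 7, 10, 18}, so |A + A| = 9.
K = |A + A| / |A| = 9/4 (already in lowest terms) ≈ 2.2500.
Reference: AP of size 4 gives K = 7/4 ≈ 1.7500; a fully generic set of size 4 gives K ≈ 2.5000.

|A| = 4, |A + A| = 9, K = 9/4.


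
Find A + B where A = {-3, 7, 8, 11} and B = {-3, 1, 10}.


A + B = {a + b : a ∈ A, b ∈ B}.
Enumerate all |A|·|B| = 4·3 = 12 pairs (a, b) and collect distinct sums.
a = -3: -3+-3=-6, -3+1=-2, -3+10=7
a = 7: 7+-3=4, 7+1=8, 7+10=17
a = 8: 8+-3=5, 8+1=9, 8+10=18
a = 11: 11+-3=8, 11+1=12, 11+10=21
Collecting distinct sums: A + B = {-6, -2, 4, 5, 7, 8, 9, 12, 17, 18, 21}
|A + B| = 11

A + B = {-6, -2, 4, 5, 7, 8, 9, 12, 17, 18, 21}


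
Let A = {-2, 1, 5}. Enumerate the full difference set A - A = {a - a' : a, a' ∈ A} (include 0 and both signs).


A - A = {a - a' : a, a' ∈ A}.
Compute a - a' for each ordered pair (a, a'):
a = -2: -2--2=0, -2-1=-3, -2-5=-7
a = 1: 1--2=3, 1-1=0, 1-5=-4
a = 5: 5--2=7, 5-1=4, 5-5=0
Collecting distinct values (and noting 0 appears from a-a):
A - A = {-7, -4, -3, 0, 3, 4, 7}
|A - A| = 7

A - A = {-7, -4, -3, 0, 3, 4, 7}


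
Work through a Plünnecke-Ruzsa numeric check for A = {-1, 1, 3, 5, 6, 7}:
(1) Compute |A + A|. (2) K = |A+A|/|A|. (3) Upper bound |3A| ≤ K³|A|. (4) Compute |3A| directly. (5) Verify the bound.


|A| = 6.
Step 1: Compute A + A by enumerating all 36 pairs.
A + A = {-2, 0, 2, 4, 5, 6, 7, 8, 9, 10, 11, 12, 13, 14}, so |A + A| = 14.
Step 2: Doubling constant K = |A + A|/|A| = 14/6 = 14/6 ≈ 2.3333.
Step 3: Plünnecke-Ruzsa gives |3A| ≤ K³·|A| = (2.3333)³ · 6 ≈ 76.2222.
Step 4: Compute 3A = A + A + A directly by enumerating all triples (a,b,c) ∈ A³; |3A| = 22.
Step 5: Check 22 ≤ 76.2222? Yes ✓.

K = 14/6, Plünnecke-Ruzsa bound K³|A| ≈ 76.2222, |3A| = 22, inequality holds.


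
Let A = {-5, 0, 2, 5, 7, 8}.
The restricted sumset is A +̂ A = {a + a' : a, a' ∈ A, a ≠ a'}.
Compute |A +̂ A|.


Restricted sumset: A +̂ A = {a + a' : a ∈ A, a' ∈ A, a ≠ a'}.
Equivalently, take A + A and drop any sum 2a that is achievable ONLY as a + a for a ∈ A (i.e. sums representable only with equal summands).
Enumerate pairs (a, a') with a < a' (symmetric, so each unordered pair gives one sum; this covers all a ≠ a'):
  -5 + 0 = -5
  -5 + 2 = -3
  -5 + 5 = 0
  -5 + 7 = 2
  -5 + 8 = 3
  0 + 2 = 2
  0 + 5 = 5
  0 + 7 = 7
  0 + 8 = 8
  2 + 5 = 7
  2 + 7 = 9
  2 + 8 = 10
  5 + 7 = 12
  5 + 8 = 13
  7 + 8 = 15
Collected distinct sums: {-5, -3, 0, 2, 3, 5, 7, 8, 9, 10, 12, 13, 15}
|A +̂ A| = 13
(Reference bound: |A +̂ A| ≥ 2|A| - 3 for |A| ≥ 2, with |A| = 6 giving ≥ 9.)

|A +̂ A| = 13


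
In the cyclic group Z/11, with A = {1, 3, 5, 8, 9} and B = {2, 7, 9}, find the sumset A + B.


Work in Z/11Z: reduce every sum a + b modulo 11.
Enumerate all 15 pairs:
a = 1: 1+2=3, 1+7=8, 1+9=10
a = 3: 3+2=5, 3+7=10, 3+9=1
a = 5: 5+2=7, 5+7=1, 5+9=3
a = 8: 8+2=10, 8+7=4, 8+9=6
a = 9: 9+2=0, 9+7=5, 9+9=7
Distinct residues collected: {0, 1, 3, 4, 5, 6, 7, 8, 10}
|A + B| = 9 (out of 11 total residues).

A + B = {0, 1, 3, 4, 5, 6, 7, 8, 10}


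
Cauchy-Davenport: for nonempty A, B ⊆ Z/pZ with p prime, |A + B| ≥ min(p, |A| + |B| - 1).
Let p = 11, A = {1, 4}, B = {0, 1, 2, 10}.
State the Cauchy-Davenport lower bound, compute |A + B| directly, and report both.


Cauchy-Davenport: |A + B| ≥ min(p, |A| + |B| - 1) for A, B nonempty in Z/pZ.
|A| = 2, |B| = 4, p = 11.
CD lower bound = min(11, 2 + 4 - 1) = min(11, 5) = 5.
Compute A + B mod 11 directly:
a = 1: 1+0=1, 1+1=2, 1+2=3, 1+10=0
a = 4: 4+0=4, 4+1=5, 4+2=6, 4+10=3
A + B = {0, 1, 2, 3, 4, 5, 6}, so |A + B| = 7.
Verify: 7 ≥ 5? Yes ✓.

CD lower bound = 5, actual |A + B| = 7.


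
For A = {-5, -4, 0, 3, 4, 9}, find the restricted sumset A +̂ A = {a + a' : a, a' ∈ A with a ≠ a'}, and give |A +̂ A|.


Restricted sumset: A +̂ A = {a + a' : a ∈ A, a' ∈ A, a ≠ a'}.
Equivalently, take A + A and drop any sum 2a that is achievable ONLY as a + a for a ∈ A (i.e. sums representable only with equal summands).
Enumerate pairs (a, a') with a < a' (symmetric, so each unordered pair gives one sum; this covers all a ≠ a'):
  -5 + -4 = -9
  -5 + 0 = -5
  -5 + 3 = -2
  -5 + 4 = -1
  -5 + 9 = 4
  -4 + 0 = -4
  -4 + 3 = -1
  -4 + 4 = 0
  -4 + 9 = 5
  0 + 3 = 3
  0 + 4 = 4
  0 + 9 = 9
  3 + 4 = 7
  3 + 9 = 12
  4 + 9 = 13
Collected distinct sums: {-9, -5, -4, -2, -1, 0, 3, 4, 5, 7, 9, 12, 13}
|A +̂ A| = 13
(Reference bound: |A +̂ A| ≥ 2|A| - 3 for |A| ≥ 2, with |A| = 6 giving ≥ 9.)

|A +̂ A| = 13


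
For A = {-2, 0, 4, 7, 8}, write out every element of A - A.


A - A = {a - a' : a, a' ∈ A}.
Compute a - a' for each ordered pair (a, a'):
a = -2: -2--2=0, -2-0=-2, -2-4=-6, -2-7=-9, -2-8=-10
a = 0: 0--2=2, 0-0=0, 0-4=-4, 0-7=-7, 0-8=-8
a = 4: 4--2=6, 4-0=4, 4-4=0, 4-7=-3, 4-8=-4
a = 7: 7--2=9, 7-0=7, 7-4=3, 7-7=0, 7-8=-1
a = 8: 8--2=10, 8-0=8, 8-4=4, 8-7=1, 8-8=0
Collecting distinct values (and noting 0 appears from a-a):
A - A = {-10, -9, -8, -7, -6, -4, -3, -2, -1, 0, 1, 2, 3, 4, 6, 7, 8, 9, 10}
|A - A| = 19

A - A = {-10, -9, -8, -7, -6, -4, -3, -2, -1, 0, 1, 2, 3, 4, 6, 7, 8, 9, 10}


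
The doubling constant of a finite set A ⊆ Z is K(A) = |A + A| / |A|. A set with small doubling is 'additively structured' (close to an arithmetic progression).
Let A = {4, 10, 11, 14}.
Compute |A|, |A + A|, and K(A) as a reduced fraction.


|A| = 4.
Compute A + A by enumerating all 16 pairs.
A + A = {8, 14, 15, 18, 20, 21, 22, 24, 25, 28}, so |A + A| = 10.
K = |A + A| / |A| = 10/4 = 5/2 ≈ 2.5000.
Reference: AP of size 4 gives K = 7/4 ≈ 1.7500; a fully generic set of size 4 gives K ≈ 2.5000.

|A| = 4, |A + A| = 10, K = 10/4 = 5/2.


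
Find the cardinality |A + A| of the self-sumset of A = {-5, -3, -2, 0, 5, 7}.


A + A = {a + a' : a, a' ∈ A}; |A| = 6.
General bounds: 2|A| - 1 ≤ |A + A| ≤ |A|(|A|+1)/2, i.e. 11 ≤ |A + A| ≤ 21.
Lower bound 2|A|-1 is attained iff A is an arithmetic progression.
Enumerate sums a + a' for a ≤ a' (symmetric, so this suffices):
a = -5: -5+-5=-10, -5+-3=-8, -5+-2=-7, -5+0=-5, -5+5=0, -5+7=2
a = -3: -3+-3=-6, -3+-2=-5, -3+0=-3, -3+5=2, -3+7=4
a = -2: -2+-2=-4, -2+0=-2, -2+5=3, -2+7=5
a = 0: 0+0=0, 0+5=5, 0+7=7
a = 5: 5+5=10, 5+7=12
a = 7: 7+7=14
Distinct sums: {-10, -8, -7, -6, -5, -4, -3, -2, 0, 2, 3, 4, 5, 7, 10, 12, 14}
|A + A| = 17

|A + A| = 17


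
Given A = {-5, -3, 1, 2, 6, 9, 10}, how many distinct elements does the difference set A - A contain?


A - A = {a - a' : a, a' ∈ A}; |A| = 7.
Bounds: 2|A|-1 ≤ |A - A| ≤ |A|² - |A| + 1, i.e. 13 ≤ |A - A| ≤ 43.
Note: 0 ∈ A - A always (from a - a). The set is symmetric: if d ∈ A - A then -d ∈ A - A.
Enumerate nonzero differences d = a - a' with a > a' (then include -d):
Positive differences: {1, 2, 3, 4, 5, 6, 7, 8, 9, 11, 12, 13, 14, 15}
Full difference set: {0} ∪ (positive diffs) ∪ (negative diffs).
|A - A| = 1 + 2·14 = 29 (matches direct enumeration: 29).

|A - A| = 29


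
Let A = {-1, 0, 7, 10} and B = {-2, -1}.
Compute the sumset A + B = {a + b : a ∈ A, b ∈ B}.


A + B = {a + b : a ∈ A, b ∈ B}.
Enumerate all |A|·|B| = 4·2 = 8 pairs (a, b) and collect distinct sums.
a = -1: -1+-2=-3, -1+-1=-2
a = 0: 0+-2=-2, 0+-1=-1
a = 7: 7+-2=5, 7+-1=6
a = 10: 10+-2=8, 10+-1=9
Collecting distinct sums: A + B = {-3, -2, -1, 5, 6, 8, 9}
|A + B| = 7

A + B = {-3, -2, -1, 5, 6, 8, 9}


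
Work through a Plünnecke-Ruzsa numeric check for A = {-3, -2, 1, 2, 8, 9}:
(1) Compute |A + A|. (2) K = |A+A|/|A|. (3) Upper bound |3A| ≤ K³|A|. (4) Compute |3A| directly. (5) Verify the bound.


|A| = 6.
Step 1: Compute A + A by enumerating all 36 pairs.
A + A = {-6, -5, -4, -2, -1, 0, 2, 3, 4, 5, 6, 7, 9, 10, 11, 16, 17, 18}, so |A + A| = 18.
Step 2: Doubling constant K = |A + A|/|A| = 18/6 = 18/6 ≈ 3.0000.
Step 3: Plünnecke-Ruzsa gives |3A| ≤ K³·|A| = (3.0000)³ · 6 ≈ 162.0000.
Step 4: Compute 3A = A + A + A directly by enumerating all triples (a,b,c) ∈ A³; |3A| = 34.
Step 5: Check 34 ≤ 162.0000? Yes ✓.

K = 18/6, Plünnecke-Ruzsa bound K³|A| ≈ 162.0000, |3A| = 34, inequality holds.


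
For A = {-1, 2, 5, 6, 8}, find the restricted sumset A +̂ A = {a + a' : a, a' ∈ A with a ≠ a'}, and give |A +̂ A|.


Restricted sumset: A +̂ A = {a + a' : a ∈ A, a' ∈ A, a ≠ a'}.
Equivalently, take A + A and drop any sum 2a that is achievable ONLY as a + a for a ∈ A (i.e. sums representable only with equal summands).
Enumerate pairs (a, a') with a < a' (symmetric, so each unordered pair gives one sum; this covers all a ≠ a'):
  -1 + 2 = 1
  -1 + 5 = 4
  -1 + 6 = 5
  -1 + 8 = 7
  2 + 5 = 7
  2 + 6 = 8
  2 + 8 = 10
  5 + 6 = 11
  5 + 8 = 13
  6 + 8 = 14
Collected distinct sums: {1, 4, 5, 7, 8, 10, 11, 13, 14}
|A +̂ A| = 9
(Reference bound: |A +̂ A| ≥ 2|A| - 3 for |A| ≥ 2, with |A| = 5 giving ≥ 7.)

|A +̂ A| = 9


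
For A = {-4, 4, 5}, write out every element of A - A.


A - A = {a - a' : a, a' ∈ A}.
Compute a - a' for each ordered pair (a, a'):
a = -4: -4--4=0, -4-4=-8, -4-5=-9
a = 4: 4--4=8, 4-4=0, 4-5=-1
a = 5: 5--4=9, 5-4=1, 5-5=0
Collecting distinct values (and noting 0 appears from a-a):
A - A = {-9, -8, -1, 0, 1, 8, 9}
|A - A| = 7

A - A = {-9, -8, -1, 0, 1, 8, 9}


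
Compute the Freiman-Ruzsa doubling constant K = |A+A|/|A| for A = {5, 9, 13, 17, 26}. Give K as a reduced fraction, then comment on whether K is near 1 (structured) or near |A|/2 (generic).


|A| = 5.
Compute A + A by enumerating all 25 pairs.
A + A = {10, 14, 18, 22, 26, 30, 31, 34, 35, 39, 43, 52}, so |A + A| = 12.
K = |A + A| / |A| = 12/5 (already in lowest terms) ≈ 2.4000.
Reference: AP of size 5 gives K = 9/5 ≈ 1.8000; a fully generic set of size 5 gives K ≈ 3.0000.

|A| = 5, |A + A| = 12, K = 12/5.


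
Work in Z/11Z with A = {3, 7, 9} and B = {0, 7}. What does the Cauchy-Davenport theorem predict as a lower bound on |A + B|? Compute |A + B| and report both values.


Cauchy-Davenport: |A + B| ≥ min(p, |A| + |B| - 1) for A, B nonempty in Z/pZ.
|A| = 3, |B| = 2, p = 11.
CD lower bound = min(11, 3 + 2 - 1) = min(11, 4) = 4.
Compute A + B mod 11 directly:
a = 3: 3+0=3, 3+7=10
a = 7: 7+0=7, 7+7=3
a = 9: 9+0=9, 9+7=5
A + B = {3, 5, 7, 9, 10}, so |A + B| = 5.
Verify: 5 ≥ 4? Yes ✓.

CD lower bound = 4, actual |A + B| = 5.


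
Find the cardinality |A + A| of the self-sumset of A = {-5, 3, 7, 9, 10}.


A + A = {a + a' : a, a' ∈ A}; |A| = 5.
General bounds: 2|A| - 1 ≤ |A + A| ≤ |A|(|A|+1)/2, i.e. 9 ≤ |A + A| ≤ 15.
Lower bound 2|A|-1 is attained iff A is an arithmetic progression.
Enumerate sums a + a' for a ≤ a' (symmetric, so this suffices):
a = -5: -5+-5=-10, -5+3=-2, -5+7=2, -5+9=4, -5+10=5
a = 3: 3+3=6, 3+7=10, 3+9=12, 3+10=13
a = 7: 7+7=14, 7+9=16, 7+10=17
a = 9: 9+9=18, 9+10=19
a = 10: 10+10=20
Distinct sums: {-10, -2, 2, 4, 5, 6, 10, 12, 13, 14, 16, 17, 18, 19, 20}
|A + A| = 15

|A + A| = 15


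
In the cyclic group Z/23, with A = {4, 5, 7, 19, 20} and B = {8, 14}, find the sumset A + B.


Work in Z/23Z: reduce every sum a + b modulo 23.
Enumerate all 10 pairs:
a = 4: 4+8=12, 4+14=18
a = 5: 5+8=13, 5+14=19
a = 7: 7+8=15, 7+14=21
a = 19: 19+8=4, 19+14=10
a = 20: 20+8=5, 20+14=11
Distinct residues collected: {4, 5, 10, 11, 12, 13, 15, 18, 19, 21}
|A + B| = 10 (out of 23 total residues).

A + B = {4, 5, 10, 11, 12, 13, 15, 18, 19, 21}


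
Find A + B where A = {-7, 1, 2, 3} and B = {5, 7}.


A + B = {a + b : a ∈ A, b ∈ B}.
Enumerate all |A|·|B| = 4·2 = 8 pairs (a, b) and collect distinct sums.
a = -7: -7+5=-2, -7+7=0
a = 1: 1+5=6, 1+7=8
a = 2: 2+5=7, 2+7=9
a = 3: 3+5=8, 3+7=10
Collecting distinct sums: A + B = {-2, 0, 6, 7, 8, 9, 10}
|A + B| = 7

A + B = {-2, 0, 6, 7, 8, 9, 10}


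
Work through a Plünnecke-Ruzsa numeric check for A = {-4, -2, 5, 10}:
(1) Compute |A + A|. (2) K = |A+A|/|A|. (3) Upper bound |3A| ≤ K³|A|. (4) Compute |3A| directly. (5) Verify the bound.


|A| = 4.
Step 1: Compute A + A by enumerating all 16 pairs.
A + A = {-8, -6, -4, 1, 3, 6, 8, 10, 15, 20}, so |A + A| = 10.
Step 2: Doubling constant K = |A + A|/|A| = 10/4 = 10/4 ≈ 2.5000.
Step 3: Plünnecke-Ruzsa gives |3A| ≤ K³·|A| = (2.5000)³ · 4 ≈ 62.5000.
Step 4: Compute 3A = A + A + A directly by enumerating all triples (a,b,c) ∈ A³; |3A| = 19.
Step 5: Check 19 ≤ 62.5000? Yes ✓.

K = 10/4, Plünnecke-Ruzsa bound K³|A| ≈ 62.5000, |3A| = 19, inequality holds.


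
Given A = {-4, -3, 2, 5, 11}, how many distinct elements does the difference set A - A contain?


A - A = {a - a' : a, a' ∈ A}; |A| = 5.
Bounds: 2|A|-1 ≤ |A - A| ≤ |A|² - |A| + 1, i.e. 9 ≤ |A - A| ≤ 21.
Note: 0 ∈ A - A always (from a - a). The set is symmetric: if d ∈ A - A then -d ∈ A - A.
Enumerate nonzero differences d = a - a' with a > a' (then include -d):
Positive differences: {1, 3, 5, 6, 8, 9, 14, 15}
Full difference set: {0} ∪ (positive diffs) ∪ (negative diffs).
|A - A| = 1 + 2·8 = 17 (matches direct enumeration: 17).

|A - A| = 17


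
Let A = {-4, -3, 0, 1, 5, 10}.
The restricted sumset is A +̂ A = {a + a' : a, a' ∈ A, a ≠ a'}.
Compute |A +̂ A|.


Restricted sumset: A +̂ A = {a + a' : a ∈ A, a' ∈ A, a ≠ a'}.
Equivalently, take A + A and drop any sum 2a that is achievable ONLY as a + a for a ∈ A (i.e. sums representable only with equal summands).
Enumerate pairs (a, a') with a < a' (symmetric, so each unordered pair gives one sum; this covers all a ≠ a'):
  -4 + -3 = -7
  -4 + 0 = -4
  -4 + 1 = -3
  -4 + 5 = 1
  -4 + 10 = 6
  -3 + 0 = -3
  -3 + 1 = -2
  -3 + 5 = 2
  -3 + 10 = 7
  0 + 1 = 1
  0 + 5 = 5
  0 + 10 = 10
  1 + 5 = 6
  1 + 10 = 11
  5 + 10 = 15
Collected distinct sums: {-7, -4, -3, -2, 1, 2, 5, 6, 7, 10, 11, 15}
|A +̂ A| = 12
(Reference bound: |A +̂ A| ≥ 2|A| - 3 for |A| ≥ 2, with |A| = 6 giving ≥ 9.)

|A +̂ A| = 12


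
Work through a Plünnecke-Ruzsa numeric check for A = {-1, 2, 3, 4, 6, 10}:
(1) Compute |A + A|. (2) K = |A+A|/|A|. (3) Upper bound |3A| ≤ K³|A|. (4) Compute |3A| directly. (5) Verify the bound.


|A| = 6.
Step 1: Compute A + A by enumerating all 36 pairs.
A + A = {-2, 1, 2, 3, 4, 5, 6, 7, 8, 9, 10, 12, 13, 14, 16, 20}, so |A + A| = 16.
Step 2: Doubling constant K = |A + A|/|A| = 16/6 = 16/6 ≈ 2.6667.
Step 3: Plünnecke-Ruzsa gives |3A| ≤ K³·|A| = (2.6667)³ · 6 ≈ 113.7778.
Step 4: Compute 3A = A + A + A directly by enumerating all triples (a,b,c) ∈ A³; |3A| = 27.
Step 5: Check 27 ≤ 113.7778? Yes ✓.

K = 16/6, Plünnecke-Ruzsa bound K³|A| ≈ 113.7778, |3A| = 27, inequality holds.


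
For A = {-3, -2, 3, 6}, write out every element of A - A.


A - A = {a - a' : a, a' ∈ A}.
Compute a - a' for each ordered pair (a, a'):
a = -3: -3--3=0, -3--2=-1, -3-3=-6, -3-6=-9
a = -2: -2--3=1, -2--2=0, -2-3=-5, -2-6=-8
a = 3: 3--3=6, 3--2=5, 3-3=0, 3-6=-3
a = 6: 6--3=9, 6--2=8, 6-3=3, 6-6=0
Collecting distinct values (and noting 0 appears from a-a):
A - A = {-9, -8, -6, -5, -3, -1, 0, 1, 3, 5, 6, 8, 9}
|A - A| = 13

A - A = {-9, -8, -6, -5, -3, -1, 0, 1, 3, 5, 6, 8, 9}


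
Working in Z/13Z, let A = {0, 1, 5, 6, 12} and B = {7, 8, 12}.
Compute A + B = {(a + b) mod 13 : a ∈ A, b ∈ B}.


Work in Z/13Z: reduce every sum a + b modulo 13.
Enumerate all 15 pairs:
a = 0: 0+7=7, 0+8=8, 0+12=12
a = 1: 1+7=8, 1+8=9, 1+12=0
a = 5: 5+7=12, 5+8=0, 5+12=4
a = 6: 6+7=0, 6+8=1, 6+12=5
a = 12: 12+7=6, 12+8=7, 12+12=11
Distinct residues collected: {0, 1, 4, 5, 6, 7, 8, 9, 11, 12}
|A + B| = 10 (out of 13 total residues).

A + B = {0, 1, 4, 5, 6, 7, 8, 9, 11, 12}


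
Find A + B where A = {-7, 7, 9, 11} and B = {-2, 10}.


A + B = {a + b : a ∈ A, b ∈ B}.
Enumerate all |A|·|B| = 4·2 = 8 pairs (a, b) and collect distinct sums.
a = -7: -7+-2=-9, -7+10=3
a = 7: 7+-2=5, 7+10=17
a = 9: 9+-2=7, 9+10=19
a = 11: 11+-2=9, 11+10=21
Collecting distinct sums: A + B = {-9, 3, 5, 7, 9, 17, 19, 21}
|A + B| = 8

A + B = {-9, 3, 5, 7, 9, 17, 19, 21}


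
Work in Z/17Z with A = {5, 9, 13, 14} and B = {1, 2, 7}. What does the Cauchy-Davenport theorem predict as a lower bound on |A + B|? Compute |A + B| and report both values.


Cauchy-Davenport: |A + B| ≥ min(p, |A| + |B| - 1) for A, B nonempty in Z/pZ.
|A| = 4, |B| = 3, p = 17.
CD lower bound = min(17, 4 + 3 - 1) = min(17, 6) = 6.
Compute A + B mod 17 directly:
a = 5: 5+1=6, 5+2=7, 5+7=12
a = 9: 9+1=10, 9+2=11, 9+7=16
a = 13: 13+1=14, 13+2=15, 13+7=3
a = 14: 14+1=15, 14+2=16, 14+7=4
A + B = {3, 4, 6, 7, 10, 11, 12, 14, 15, 16}, so |A + B| = 10.
Verify: 10 ≥ 6? Yes ✓.

CD lower bound = 6, actual |A + B| = 10.


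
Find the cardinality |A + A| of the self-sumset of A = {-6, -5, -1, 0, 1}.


A + A = {a + a' : a, a' ∈ A}; |A| = 5.
General bounds: 2|A| - 1 ≤ |A + A| ≤ |A|(|A|+1)/2, i.e. 9 ≤ |A + A| ≤ 15.
Lower bound 2|A|-1 is attained iff A is an arithmetic progression.
Enumerate sums a + a' for a ≤ a' (symmetric, so this suffices):
a = -6: -6+-6=-12, -6+-5=-11, -6+-1=-7, -6+0=-6, -6+1=-5
a = -5: -5+-5=-10, -5+-1=-6, -5+0=-5, -5+1=-4
a = -1: -1+-1=-2, -1+0=-1, -1+1=0
a = 0: 0+0=0, 0+1=1
a = 1: 1+1=2
Distinct sums: {-12, -11, -10, -7, -6, -5, -4, -2, -1, 0, 1, 2}
|A + A| = 12

|A + A| = 12


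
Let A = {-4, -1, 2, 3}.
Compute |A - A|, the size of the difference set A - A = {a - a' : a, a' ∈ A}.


A - A = {a - a' : a, a' ∈ A}; |A| = 4.
Bounds: 2|A|-1 ≤ |A - A| ≤ |A|² - |A| + 1, i.e. 7 ≤ |A - A| ≤ 13.
Note: 0 ∈ A - A always (from a - a). The set is symmetric: if d ∈ A - A then -d ∈ A - A.
Enumerate nonzero differences d = a - a' with a > a' (then include -d):
Positive differences: {1, 3, 4, 6, 7}
Full difference set: {0} ∪ (positive diffs) ∪ (negative diffs).
|A - A| = 1 + 2·5 = 11 (matches direct enumeration: 11).

|A - A| = 11


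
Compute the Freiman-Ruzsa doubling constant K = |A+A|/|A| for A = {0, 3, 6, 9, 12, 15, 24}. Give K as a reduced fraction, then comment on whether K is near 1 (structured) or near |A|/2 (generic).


|A| = 7.
Compute A + A by enumerating all 49 pairs.
A + A = {0, 3, 6, 9, 12, 15, 18, 21, 24, 27, 30, 33, 36, 39, 48}, so |A + A| = 15.
K = |A + A| / |A| = 15/7 (already in lowest terms) ≈ 2.1429.
Reference: AP of size 7 gives K = 13/7 ≈ 1.8571; a fully generic set of size 7 gives K ≈ 4.0000.

|A| = 7, |A + A| = 15, K = 15/7.


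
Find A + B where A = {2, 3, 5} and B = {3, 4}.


A + B = {a + b : a ∈ A, b ∈ B}.
Enumerate all |A|·|B| = 3·2 = 6 pairs (a, b) and collect distinct sums.
a = 2: 2+3=5, 2+4=6
a = 3: 3+3=6, 3+4=7
a = 5: 5+3=8, 5+4=9
Collecting distinct sums: A + B = {5, 6, 7, 8, 9}
|A + B| = 5

A + B = {5, 6, 7, 8, 9}


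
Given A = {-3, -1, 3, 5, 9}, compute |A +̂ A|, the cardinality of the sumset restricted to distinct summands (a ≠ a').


Restricted sumset: A +̂ A = {a + a' : a ∈ A, a' ∈ A, a ≠ a'}.
Equivalently, take A + A and drop any sum 2a that is achievable ONLY as a + a for a ∈ A (i.e. sums representable only with equal summands).
Enumerate pairs (a, a') with a < a' (symmetric, so each unordered pair gives one sum; this covers all a ≠ a'):
  -3 + -1 = -4
  -3 + 3 = 0
  -3 + 5 = 2
  -3 + 9 = 6
  -1 + 3 = 2
  -1 + 5 = 4
  -1 + 9 = 8
  3 + 5 = 8
  3 + 9 = 12
  5 + 9 = 14
Collected distinct sums: {-4, 0, 2, 4, 6, 8, 12, 14}
|A +̂ A| = 8
(Reference bound: |A +̂ A| ≥ 2|A| - 3 for |A| ≥ 2, with |A| = 5 giving ≥ 7.)

|A +̂ A| = 8


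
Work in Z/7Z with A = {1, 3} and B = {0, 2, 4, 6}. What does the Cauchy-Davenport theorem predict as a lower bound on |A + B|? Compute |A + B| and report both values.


Cauchy-Davenport: |A + B| ≥ min(p, |A| + |B| - 1) for A, B nonempty in Z/pZ.
|A| = 2, |B| = 4, p = 7.
CD lower bound = min(7, 2 + 4 - 1) = min(7, 5) = 5.
Compute A + B mod 7 directly:
a = 1: 1+0=1, 1+2=3, 1+4=5, 1+6=0
a = 3: 3+0=3, 3+2=5, 3+4=0, 3+6=2
A + B = {0, 1, 2, 3, 5}, so |A + B| = 5.
Verify: 5 ≥ 5? Yes ✓.

CD lower bound = 5, actual |A + B| = 5.


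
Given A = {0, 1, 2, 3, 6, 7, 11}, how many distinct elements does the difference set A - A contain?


A - A = {a - a' : a, a' ∈ A}; |A| = 7.
Bounds: 2|A|-1 ≤ |A - A| ≤ |A|² - |A| + 1, i.e. 13 ≤ |A - A| ≤ 43.
Note: 0 ∈ A - A always (from a - a). The set is symmetric: if d ∈ A - A then -d ∈ A - A.
Enumerate nonzero differences d = a - a' with a > a' (then include -d):
Positive differences: {1, 2, 3, 4, 5, 6, 7, 8, 9, 10, 11}
Full difference set: {0} ∪ (positive diffs) ∪ (negative diffs).
|A - A| = 1 + 2·11 = 23 (matches direct enumeration: 23).

|A - A| = 23


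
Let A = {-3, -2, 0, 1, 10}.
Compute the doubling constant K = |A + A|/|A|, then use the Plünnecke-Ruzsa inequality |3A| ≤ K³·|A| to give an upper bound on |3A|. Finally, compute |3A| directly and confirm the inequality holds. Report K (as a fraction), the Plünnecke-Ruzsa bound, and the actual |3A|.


|A| = 5.
Step 1: Compute A + A by enumerating all 25 pairs.
A + A = {-6, -5, -4, -3, -2, -1, 0, 1, 2, 7, 8, 10, 11, 20}, so |A + A| = 14.
Step 2: Doubling constant K = |A + A|/|A| = 14/5 = 14/5 ≈ 2.8000.
Step 3: Plünnecke-Ruzsa gives |3A| ≤ K³·|A| = (2.8000)³ · 5 ≈ 109.7600.
Step 4: Compute 3A = A + A + A directly by enumerating all triples (a,b,c) ∈ A³; |3A| = 27.
Step 5: Check 27 ≤ 109.7600? Yes ✓.

K = 14/5, Plünnecke-Ruzsa bound K³|A| ≈ 109.7600, |3A| = 27, inequality holds.


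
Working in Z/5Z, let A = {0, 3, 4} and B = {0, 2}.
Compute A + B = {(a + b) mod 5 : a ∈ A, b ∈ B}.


Work in Z/5Z: reduce every sum a + b modulo 5.
Enumerate all 6 pairs:
a = 0: 0+0=0, 0+2=2
a = 3: 3+0=3, 3+2=0
a = 4: 4+0=4, 4+2=1
Distinct residues collected: {0, 1, 2, 3, 4}
|A + B| = 5 (out of 5 total residues).

A + B = {0, 1, 2, 3, 4}


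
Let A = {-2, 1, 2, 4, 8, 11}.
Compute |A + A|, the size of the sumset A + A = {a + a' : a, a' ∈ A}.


A + A = {a + a' : a, a' ∈ A}; |A| = 6.
General bounds: 2|A| - 1 ≤ |A + A| ≤ |A|(|A|+1)/2, i.e. 11 ≤ |A + A| ≤ 21.
Lower bound 2|A|-1 is attained iff A is an arithmetic progression.
Enumerate sums a + a' for a ≤ a' (symmetric, so this suffices):
a = -2: -2+-2=-4, -2+1=-1, -2+2=0, -2+4=2, -2+8=6, -2+11=9
a = 1: 1+1=2, 1+2=3, 1+4=5, 1+8=9, 1+11=12
a = 2: 2+2=4, 2+4=6, 2+8=10, 2+11=13
a = 4: 4+4=8, 4+8=12, 4+11=15
a = 8: 8+8=16, 8+11=19
a = 11: 11+11=22
Distinct sums: {-4, -1, 0, 2, 3, 4, 5, 6, 8, 9, 10, 12, 13, 15, 16, 19, 22}
|A + A| = 17

|A + A| = 17


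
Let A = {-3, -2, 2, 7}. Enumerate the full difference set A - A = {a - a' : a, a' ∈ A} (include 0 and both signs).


A - A = {a - a' : a, a' ∈ A}.
Compute a - a' for each ordered pair (a, a'):
a = -3: -3--3=0, -3--2=-1, -3-2=-5, -3-7=-10
a = -2: -2--3=1, -2--2=0, -2-2=-4, -2-7=-9
a = 2: 2--3=5, 2--2=4, 2-2=0, 2-7=-5
a = 7: 7--3=10, 7--2=9, 7-2=5, 7-7=0
Collecting distinct values (and noting 0 appears from a-a):
A - A = {-10, -9, -5, -4, -1, 0, 1, 4, 5, 9, 10}
|A - A| = 11

A - A = {-10, -9, -5, -4, -1, 0, 1, 4, 5, 9, 10}


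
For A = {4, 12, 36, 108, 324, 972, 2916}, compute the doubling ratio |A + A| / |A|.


|A| = 7.
Compute A + A by enumerating all 49 pairs.
A + A = {8, 16, 24, 40, 48, 72, 112, 120, 144, 216, 328, 336, 360, 432, 648, 976, 984, 1008, 1080, 1296, 1944, 2920, 2928, 2952, 3024, 3240, 3888, 5832}, so |A + A| = 28.
K = |A + A| / |A| = 28/7 = 4/1 ≈ 4.0000.
Reference: AP of size 7 gives K = 13/7 ≈ 1.8571; a fully generic set of size 7 gives K ≈ 4.0000.

|A| = 7, |A + A| = 28, K = 28/7 = 4/1.


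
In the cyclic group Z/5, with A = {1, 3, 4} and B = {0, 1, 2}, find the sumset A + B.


Work in Z/5Z: reduce every sum a + b modulo 5.
Enumerate all 9 pairs:
a = 1: 1+0=1, 1+1=2, 1+2=3
a = 3: 3+0=3, 3+1=4, 3+2=0
a = 4: 4+0=4, 4+1=0, 4+2=1
Distinct residues collected: {0, 1, 2, 3, 4}
|A + B| = 5 (out of 5 total residues).

A + B = {0, 1, 2, 3, 4}


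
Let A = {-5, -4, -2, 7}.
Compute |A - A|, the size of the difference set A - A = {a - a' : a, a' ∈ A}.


A - A = {a - a' : a, a' ∈ A}; |A| = 4.
Bounds: 2|A|-1 ≤ |A - A| ≤ |A|² - |A| + 1, i.e. 7 ≤ |A - A| ≤ 13.
Note: 0 ∈ A - A always (from a - a). The set is symmetric: if d ∈ A - A then -d ∈ A - A.
Enumerate nonzero differences d = a - a' with a > a' (then include -d):
Positive differences: {1, 2, 3, 9, 11, 12}
Full difference set: {0} ∪ (positive diffs) ∪ (negative diffs).
|A - A| = 1 + 2·6 = 13 (matches direct enumeration: 13).

|A - A| = 13


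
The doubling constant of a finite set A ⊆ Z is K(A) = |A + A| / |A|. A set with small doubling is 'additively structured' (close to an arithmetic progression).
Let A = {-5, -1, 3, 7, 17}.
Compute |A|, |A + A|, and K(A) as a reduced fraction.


|A| = 5.
Compute A + A by enumerating all 25 pairs.
A + A = {-10, -6, -2, 2, 6, 10, 12, 14, 16, 20, 24, 34}, so |A + A| = 12.
K = |A + A| / |A| = 12/5 (already in lowest terms) ≈ 2.4000.
Reference: AP of size 5 gives K = 9/5 ≈ 1.8000; a fully generic set of size 5 gives K ≈ 3.0000.

|A| = 5, |A + A| = 12, K = 12/5.


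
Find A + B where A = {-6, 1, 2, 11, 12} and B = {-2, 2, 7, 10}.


A + B = {a + b : a ∈ A, b ∈ B}.
Enumerate all |A|·|B| = 5·4 = 20 pairs (a, b) and collect distinct sums.
a = -6: -6+-2=-8, -6+2=-4, -6+7=1, -6+10=4
a = 1: 1+-2=-1, 1+2=3, 1+7=8, 1+10=11
a = 2: 2+-2=0, 2+2=4, 2+7=9, 2+10=12
a = 11: 11+-2=9, 11+2=13, 11+7=18, 11+10=21
a = 12: 12+-2=10, 12+2=14, 12+7=19, 12+10=22
Collecting distinct sums: A + B = {-8, -4, -1, 0, 1, 3, 4, 8, 9, 10, 11, 12, 13, 14, 18, 19, 21, 22}
|A + B| = 18

A + B = {-8, -4, -1, 0, 1, 3, 4, 8, 9, 10, 11, 12, 13, 14, 18, 19, 21, 22}


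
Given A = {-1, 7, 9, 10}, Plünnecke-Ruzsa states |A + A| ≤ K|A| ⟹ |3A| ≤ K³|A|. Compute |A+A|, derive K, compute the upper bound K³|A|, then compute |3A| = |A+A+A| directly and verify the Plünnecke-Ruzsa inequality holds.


|A| = 4.
Step 1: Compute A + A by enumerating all 16 pairs.
A + A = {-2, 6, 8, 9, 14, 16, 17, 18, 19, 20}, so |A + A| = 10.
Step 2: Doubling constant K = |A + A|/|A| = 10/4 = 10/4 ≈ 2.5000.
Step 3: Plünnecke-Ruzsa gives |3A| ≤ K³·|A| = (2.5000)³ · 4 ≈ 62.5000.
Step 4: Compute 3A = A + A + A directly by enumerating all triples (a,b,c) ∈ A³; |3A| = 19.
Step 5: Check 19 ≤ 62.5000? Yes ✓.

K = 10/4, Plünnecke-Ruzsa bound K³|A| ≈ 62.5000, |3A| = 19, inequality holds.


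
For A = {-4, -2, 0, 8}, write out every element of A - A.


A - A = {a - a' : a, a' ∈ A}.
Compute a - a' for each ordered pair (a, a'):
a = -4: -4--4=0, -4--2=-2, -4-0=-4, -4-8=-12
a = -2: -2--4=2, -2--2=0, -2-0=-2, -2-8=-10
a = 0: 0--4=4, 0--2=2, 0-0=0, 0-8=-8
a = 8: 8--4=12, 8--2=10, 8-0=8, 8-8=0
Collecting distinct values (and noting 0 appears from a-a):
A - A = {-12, -10, -8, -4, -2, 0, 2, 4, 8, 10, 12}
|A - A| = 11

A - A = {-12, -10, -8, -4, -2, 0, 2, 4, 8, 10, 12}


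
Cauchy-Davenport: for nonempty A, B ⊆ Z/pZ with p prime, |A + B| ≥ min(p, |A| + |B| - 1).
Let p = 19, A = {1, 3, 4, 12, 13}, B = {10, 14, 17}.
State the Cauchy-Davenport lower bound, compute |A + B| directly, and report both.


Cauchy-Davenport: |A + B| ≥ min(p, |A| + |B| - 1) for A, B nonempty in Z/pZ.
|A| = 5, |B| = 3, p = 19.
CD lower bound = min(19, 5 + 3 - 1) = min(19, 7) = 7.
Compute A + B mod 19 directly:
a = 1: 1+10=11, 1+14=15, 1+17=18
a = 3: 3+10=13, 3+14=17, 3+17=1
a = 4: 4+10=14, 4+14=18, 4+17=2
a = 12: 12+10=3, 12+14=7, 12+17=10
a = 13: 13+10=4, 13+14=8, 13+17=11
A + B = {1, 2, 3, 4, 7, 8, 10, 11, 13, 14, 15, 17, 18}, so |A + B| = 13.
Verify: 13 ≥ 7? Yes ✓.

CD lower bound = 7, actual |A + B| = 13.


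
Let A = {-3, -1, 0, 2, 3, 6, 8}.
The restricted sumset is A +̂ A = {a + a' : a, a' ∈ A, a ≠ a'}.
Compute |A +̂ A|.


Restricted sumset: A +̂ A = {a + a' : a ∈ A, a' ∈ A, a ≠ a'}.
Equivalently, take A + A and drop any sum 2a that is achievable ONLY as a + a for a ∈ A (i.e. sums representable only with equal summands).
Enumerate pairs (a, a') with a < a' (symmetric, so each unordered pair gives one sum; this covers all a ≠ a'):
  -3 + -1 = -4
  -3 + 0 = -3
  -3 + 2 = -1
  -3 + 3 = 0
  -3 + 6 = 3
  -3 + 8 = 5
  -1 + 0 = -1
  -1 + 2 = 1
  -1 + 3 = 2
  -1 + 6 = 5
  -1 + 8 = 7
  0 + 2 = 2
  0 + 3 = 3
  0 + 6 = 6
  0 + 8 = 8
  2 + 3 = 5
  2 + 6 = 8
  2 + 8 = 10
  3 + 6 = 9
  3 + 8 = 11
  6 + 8 = 14
Collected distinct sums: {-4, -3, -1, 0, 1, 2, 3, 5, 6, 7, 8, 9, 10, 11, 14}
|A +̂ A| = 15
(Reference bound: |A +̂ A| ≥ 2|A| - 3 for |A| ≥ 2, with |A| = 7 giving ≥ 11.)

|A +̂ A| = 15


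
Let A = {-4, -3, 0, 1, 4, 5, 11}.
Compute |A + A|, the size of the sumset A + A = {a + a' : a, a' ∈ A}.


A + A = {a + a' : a, a' ∈ A}; |A| = 7.
General bounds: 2|A| - 1 ≤ |A + A| ≤ |A|(|A|+1)/2, i.e. 13 ≤ |A + A| ≤ 28.
Lower bound 2|A|-1 is attained iff A is an arithmetic progression.
Enumerate sums a + a' for a ≤ a' (symmetric, so this suffices):
a = -4: -4+-4=-8, -4+-3=-7, -4+0=-4, -4+1=-3, -4+4=0, -4+5=1, -4+11=7
a = -3: -3+-3=-6, -3+0=-3, -3+1=-2, -3+4=1, -3+5=2, -3+11=8
a = 0: 0+0=0, 0+1=1, 0+4=4, 0+5=5, 0+11=11
a = 1: 1+1=2, 1+4=5, 1+5=6, 1+11=12
a = 4: 4+4=8, 4+5=9, 4+11=15
a = 5: 5+5=10, 5+11=16
a = 11: 11+11=22
Distinct sums: {-8, -7, -6, -4, -3, -2, 0, 1, 2, 4, 5, 6, 7, 8, 9, 10, 11, 12, 15, 16, 22}
|A + A| = 21

|A + A| = 21


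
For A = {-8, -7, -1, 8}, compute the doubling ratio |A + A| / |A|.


|A| = 4.
Compute A + A by enumerating all 16 pairs.
A + A = {-16, -15, -14, -9, -8, -2, 0, 1, 7, 16}, so |A + A| = 10.
K = |A + A| / |A| = 10/4 = 5/2 ≈ 2.5000.
Reference: AP of size 4 gives K = 7/4 ≈ 1.7500; a fully generic set of size 4 gives K ≈ 2.5000.

|A| = 4, |A + A| = 10, K = 10/4 = 5/2.


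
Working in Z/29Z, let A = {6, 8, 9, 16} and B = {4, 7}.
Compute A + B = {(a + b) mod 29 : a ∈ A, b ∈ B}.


Work in Z/29Z: reduce every sum a + b modulo 29.
Enumerate all 8 pairs:
a = 6: 6+4=10, 6+7=13
a = 8: 8+4=12, 8+7=15
a = 9: 9+4=13, 9+7=16
a = 16: 16+4=20, 16+7=23
Distinct residues collected: {10, 12, 13, 15, 16, 20, 23}
|A + B| = 7 (out of 29 total residues).

A + B = {10, 12, 13, 15, 16, 20, 23}


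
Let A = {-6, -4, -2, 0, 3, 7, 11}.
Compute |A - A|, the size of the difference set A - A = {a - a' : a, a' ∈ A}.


A - A = {a - a' : a, a' ∈ A}; |A| = 7.
Bounds: 2|A|-1 ≤ |A - A| ≤ |A|² - |A| + 1, i.e. 13 ≤ |A - A| ≤ 43.
Note: 0 ∈ A - A always (from a - a). The set is symmetric: if d ∈ A - A then -d ∈ A - A.
Enumerate nonzero differences d = a - a' with a > a' (then include -d):
Positive differences: {2, 3, 4, 5, 6, 7, 8, 9, 11, 13, 15, 17}
Full difference set: {0} ∪ (positive diffs) ∪ (negative diffs).
|A - A| = 1 + 2·12 = 25 (matches direct enumeration: 25).

|A - A| = 25


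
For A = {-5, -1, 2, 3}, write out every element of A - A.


A - A = {a - a' : a, a' ∈ A}.
Compute a - a' for each ordered pair (a, a'):
a = -5: -5--5=0, -5--1=-4, -5-2=-7, -5-3=-8
a = -1: -1--5=4, -1--1=0, -1-2=-3, -1-3=-4
a = 2: 2--5=7, 2--1=3, 2-2=0, 2-3=-1
a = 3: 3--5=8, 3--1=4, 3-2=1, 3-3=0
Collecting distinct values (and noting 0 appears from a-a):
A - A = {-8, -7, -4, -3, -1, 0, 1, 3, 4, 7, 8}
|A - A| = 11

A - A = {-8, -7, -4, -3, -1, 0, 1, 3, 4, 7, 8}
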